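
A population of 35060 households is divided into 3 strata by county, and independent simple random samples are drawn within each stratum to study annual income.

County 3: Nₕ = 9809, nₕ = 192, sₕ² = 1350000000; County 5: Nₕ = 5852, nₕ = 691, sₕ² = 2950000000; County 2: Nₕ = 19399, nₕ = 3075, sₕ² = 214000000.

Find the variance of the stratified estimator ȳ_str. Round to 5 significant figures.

662430

Var(ȳ_str) = Σₕ Wₕ²(1 − fₕ)sₕ²/nₕ with Wₕ = Nₕ/N, N = 35060.
County 3: Wₕ = 0.27977752; term = 0.27977752²·(1 − 0.01957386)·1350000000/192 = 539601.4.
County 5: Wₕ = 0.16691386; term = 0.16691386²·(1 − 0.11807929)·2950000000/691 = 104895.85.
County 2: Wₕ = 0.55330861; term = 0.55330861²·(1 − 0.15851333)·214000000/3075 = 17928.781.
Sum = 662426.03.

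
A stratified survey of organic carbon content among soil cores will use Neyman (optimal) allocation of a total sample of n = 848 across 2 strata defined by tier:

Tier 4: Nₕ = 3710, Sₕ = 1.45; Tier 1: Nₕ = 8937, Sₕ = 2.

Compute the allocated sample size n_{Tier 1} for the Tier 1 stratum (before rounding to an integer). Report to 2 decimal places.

Neyman allocation: nₕ = n·NₕSₕ / Σⱼ NⱼSⱼ.
Σ NⱼSⱼ = 3710·1.45 + 8937·2 = 23253.5.
n_{Tier 1} = 848·8937·2 / 23253.5 = 651.82.

651.82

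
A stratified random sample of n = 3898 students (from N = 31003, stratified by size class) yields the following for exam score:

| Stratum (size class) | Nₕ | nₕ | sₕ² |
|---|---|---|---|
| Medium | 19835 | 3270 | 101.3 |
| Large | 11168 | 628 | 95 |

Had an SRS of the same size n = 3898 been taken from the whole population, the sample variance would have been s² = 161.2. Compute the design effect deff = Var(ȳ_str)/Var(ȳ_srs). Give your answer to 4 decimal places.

0.8053

Var(ȳ_str) = Σ Wₕ²(1−fₕ)sₕ²/nₕ with Wₕ = Nₕ/31003:
  Medium: (19835/31003)²·(1−3270/19835)·101.3/3270 = 0.01058956
  Large: (11168/31003)²·(1−628/11168)·95/628 = 0.018525611
  → Var(ȳ_str) = 0.029115171.
Var(ȳ_srs) = (1 − 3898/31003)·161.2/3898 = 0.036155044.
deff = 0.029115171 / 0.036155044 = 0.8053.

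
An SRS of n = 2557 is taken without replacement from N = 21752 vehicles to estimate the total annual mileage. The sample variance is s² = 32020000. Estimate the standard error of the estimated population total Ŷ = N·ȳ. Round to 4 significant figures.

Var(Ŷ) = N²·Var(ȳ) = N²·(1 − n/N)·s²/n.
f = 2557/21752 = 0.11755241; Var(ȳ) = 0.88244759·32020000/2557 = 11050.439.
Var(Ŷ) = 21752² · 11050.439 = 5.2285097 × 10^12.
SE(Ŷ) = √(5.2285097 × 10^12) = 2.287 × 10^6.

2.287 × 10^6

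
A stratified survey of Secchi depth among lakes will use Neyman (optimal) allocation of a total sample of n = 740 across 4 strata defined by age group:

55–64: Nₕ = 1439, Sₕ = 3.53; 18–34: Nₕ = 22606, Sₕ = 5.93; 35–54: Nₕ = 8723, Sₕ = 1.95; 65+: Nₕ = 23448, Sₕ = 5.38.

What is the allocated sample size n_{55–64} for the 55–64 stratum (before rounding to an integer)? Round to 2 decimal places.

Neyman allocation: nₕ = n·NₕSₕ / Σⱼ NⱼSⱼ.
Σ NⱼSⱼ = 1439·3.53 + 22606·5.93 + 8723·1.95 + 23448·5.38 = 282293.34.
n_{55–64} = 740·1439·3.53 / 282293.34 = 13.32.

13.32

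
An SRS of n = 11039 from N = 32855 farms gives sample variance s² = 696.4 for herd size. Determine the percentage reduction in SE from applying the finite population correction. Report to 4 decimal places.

f = n/N = 11039/32855 = 0.33599148.
SE_no-fpc = √(s²/n) = 0.25116812; SE_fpc = √((1−f)s²/n) = 0.20466866.
Ratio = √(1−f) = 0.81486718. Reduction = 100·(1 − 0.81486718) = 18.5133%.

18.5133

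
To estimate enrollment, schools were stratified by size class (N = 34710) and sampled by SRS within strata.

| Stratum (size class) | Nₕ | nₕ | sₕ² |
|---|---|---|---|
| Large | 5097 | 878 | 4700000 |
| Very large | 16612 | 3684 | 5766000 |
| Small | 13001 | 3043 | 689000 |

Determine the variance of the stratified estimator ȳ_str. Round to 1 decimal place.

398.9

Var(ȳ_str) = Σₕ Wₕ²(1 − fₕ)sₕ²/nₕ with Wₕ = Nₕ/N, N = 34710.
Large: Wₕ = 0.14684529; term = 0.14684529²·(1 − 0.17225819)·4700000/878 = 95.547268.
Very large: Wₕ = 0.47859407; term = 0.47859407²·(1 − 0.22176740)·5766000/3684 = 278.99669.
Small: Wₕ = 0.37456065; term = 0.37456065²·(1 − 0.23405892)·689000/3043 = 24.33083.
Sum = 398.87479.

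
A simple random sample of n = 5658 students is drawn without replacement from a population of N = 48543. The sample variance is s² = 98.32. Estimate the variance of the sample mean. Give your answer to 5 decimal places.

Under SRS without replacement, Var(ȳ) = (1 − f)·s²/n with f = n/N = 5658/48543 = 0.11655646.
Var(ȳ) = (1 − 0.11655646)·98.32/5658 = 0.88344354·0.017377165 = 0.015351744.

0.01535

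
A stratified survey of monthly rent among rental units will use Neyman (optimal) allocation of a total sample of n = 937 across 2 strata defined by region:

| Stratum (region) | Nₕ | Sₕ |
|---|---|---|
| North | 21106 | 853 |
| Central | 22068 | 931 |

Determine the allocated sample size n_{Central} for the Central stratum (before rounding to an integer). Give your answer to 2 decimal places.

499.39

Neyman allocation: nₕ = n·NₕSₕ / Σⱼ NⱼSⱼ.
Σ NⱼSⱼ = 21106·853 + 22068·931 = 3.8548726 × 10^7.
n_{Central} = 937·22068·931 / (3.8548726 × 10^7) = 499.39.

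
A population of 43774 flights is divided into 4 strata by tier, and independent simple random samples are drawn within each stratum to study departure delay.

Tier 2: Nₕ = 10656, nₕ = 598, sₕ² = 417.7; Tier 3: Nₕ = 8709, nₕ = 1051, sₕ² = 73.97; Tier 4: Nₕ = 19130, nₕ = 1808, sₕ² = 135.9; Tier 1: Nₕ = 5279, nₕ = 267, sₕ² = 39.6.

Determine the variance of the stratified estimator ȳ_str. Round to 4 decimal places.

0.0566

Var(ȳ_str) = Σₕ Wₕ²(1 − fₕ)sₕ²/nₕ with Wₕ = Nₕ/N, N = 43774.
Tier 2: Wₕ = 0.24343217; term = 0.24343217²·(1 − 0.05611862)·417.7/598 = 0.039069393.
Tier 3: Wₕ = 0.19895372; term = 0.19895372²·(1 − 0.12067976)·73.97/1051 = 0.0024496503.
Tier 4: Wₕ = 0.43701741; term = 0.43701741²·(1 − 0.09451124)·135.9/1808 = 0.012998749.
Tier 1: Wₕ = 0.12059670; term = 0.12059670²·(1 − 0.05057776)·39.6/267 = 0.0020479256.
Sum = 0.056565718.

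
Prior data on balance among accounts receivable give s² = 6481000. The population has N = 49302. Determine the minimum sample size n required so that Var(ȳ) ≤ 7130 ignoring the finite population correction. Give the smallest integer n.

909

Without fpc, n₀ = s²/D = 6481000/7130 = 908.9762.
Rounding up, n = 909.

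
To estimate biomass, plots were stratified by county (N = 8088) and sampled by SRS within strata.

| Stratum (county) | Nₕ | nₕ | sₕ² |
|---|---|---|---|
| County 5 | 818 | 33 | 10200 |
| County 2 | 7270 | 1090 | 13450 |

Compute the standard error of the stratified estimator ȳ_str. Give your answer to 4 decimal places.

3.3925

Var(ȳ_str) = Σₕ Wₕ²(1 − fₕ)sₕ²/nₕ with Wₕ = Nₕ/N, N = 8088.
County 5: Wₕ = 0.10113749; term = 0.10113749²·(1 − 0.04034230)·10200/33 = 3.0340792.
County 2: Wₕ = 0.89886251; term = 0.89886251²·(1 − 0.14993122)·13450/1090 = 8.4749352.
Sum = 11.509014.
SE = √(11.509014) = 3.3925.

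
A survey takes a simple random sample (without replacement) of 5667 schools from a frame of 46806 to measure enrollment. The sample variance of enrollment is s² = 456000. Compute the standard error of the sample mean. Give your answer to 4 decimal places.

8.4097

Under SRS without replacement, Var(ȳ) = (1 − f)·s²/n with f = n/N = 5667/46806 = 0.12107422.
Var(ȳ) = (1 − 0.12107422)·456000/5667 = 0.87892578·80.465855 = 70.723514.
SE(ȳ) = √(70.723514) = 8.4097.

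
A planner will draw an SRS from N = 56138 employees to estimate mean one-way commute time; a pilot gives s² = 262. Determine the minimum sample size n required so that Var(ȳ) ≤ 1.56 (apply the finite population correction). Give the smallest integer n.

Without fpc, n₀ = s²/D = 262/1.56 = 167.9487.
With fpc, (1 − n/N)·s²/n ≤ D requires n ≥ n₀/(1 + n₀/N) = 167.9487/(1 + 167.9487/56138) = 167.4477.
Rounding up, n = 168.

168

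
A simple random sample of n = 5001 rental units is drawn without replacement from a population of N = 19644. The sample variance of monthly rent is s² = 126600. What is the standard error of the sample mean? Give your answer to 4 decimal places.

Under SRS without replacement, Var(ȳ) = (1 − f)·s²/n with f = n/N = 5001/19644 = 0.25458155.
Var(ȳ) = (1 − 0.25458155)·126600/5001 = 0.74541845·25.314937 = 18.870221.
SE(ȳ) = √(18.870221) = 4.3440.

4.3440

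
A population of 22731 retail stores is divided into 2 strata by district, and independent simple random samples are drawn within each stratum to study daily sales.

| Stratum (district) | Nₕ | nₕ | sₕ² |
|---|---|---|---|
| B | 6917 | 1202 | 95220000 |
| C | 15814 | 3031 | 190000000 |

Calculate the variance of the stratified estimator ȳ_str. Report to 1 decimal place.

30585.4

Var(ȳ_str) = Σₕ Wₕ²(1 − fₕ)sₕ²/nₕ with Wₕ = Nₕ/N, N = 22731.
B: Wₕ = 0.30429810; term = 0.30429810²·(1 − 0.17377476)·95220000/1202 = 6060.67.
C: Wₕ = 0.69570190; term = 0.69570190²·(1 − 0.19166561)·190000000/3031 = 24524.779.
Sum = 30585.449.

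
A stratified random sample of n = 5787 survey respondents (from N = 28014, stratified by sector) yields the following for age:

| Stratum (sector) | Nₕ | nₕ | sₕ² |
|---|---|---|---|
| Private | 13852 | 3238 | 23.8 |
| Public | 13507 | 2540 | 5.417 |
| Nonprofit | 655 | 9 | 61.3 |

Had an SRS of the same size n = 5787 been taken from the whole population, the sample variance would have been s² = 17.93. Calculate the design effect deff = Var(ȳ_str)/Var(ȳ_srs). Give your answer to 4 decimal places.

2.2178

Var(ȳ_str) = Σ Wₕ²(1−fₕ)sₕ²/nₕ with Wₕ = Nₕ/28014:
  Private: (13852/28014)²·(1−3238/13852)·23.8/3238 = 0.0013770237
  Public: (13507/28014)²·(1−2540/13507)·5.417/2540 = 4.0255165 × 10^-4
  Nonprofit: (655/28014)²·(1−9/655)·61.3/9 = 0.0036723286
  → Var(ȳ_str) = 0.005451904.
Var(ȳ_srs) = (1 − 5787/28014)·17.93/5787 = 0.0024582867.
deff = 0.005451904 / 0.0024582867 = 2.2178.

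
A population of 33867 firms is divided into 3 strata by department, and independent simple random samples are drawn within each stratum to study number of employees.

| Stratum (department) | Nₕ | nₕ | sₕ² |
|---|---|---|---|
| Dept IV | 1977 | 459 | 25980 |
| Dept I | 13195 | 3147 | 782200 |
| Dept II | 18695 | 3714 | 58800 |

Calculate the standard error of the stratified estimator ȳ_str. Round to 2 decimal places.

Var(ȳ_str) = Σₕ Wₕ²(1 − fₕ)sₕ²/nₕ with Wₕ = Nₕ/N, N = 33867.
Dept IV: Wₕ = 0.05837541; term = 0.05837541²·(1 − 0.23216995)·25980/459 = 0.14809877.
Dept I: Wₕ = 0.38961231; term = 0.38961231²·(1 − 0.23849943)·782200/3147 = 28.73139.
Dept II: Wₕ = 0.55201228; term = 0.55201228²·(1 − 0.19866274)·58800/3714 = 3.8658789.
Sum = 32.745368.
SE = √(32.745368) = 5.72.

5.72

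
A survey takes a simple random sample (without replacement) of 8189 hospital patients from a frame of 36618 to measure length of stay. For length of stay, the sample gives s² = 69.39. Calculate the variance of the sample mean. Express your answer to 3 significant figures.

0.00658

Under SRS without replacement, Var(ȳ) = (1 − f)·s²/n with f = n/N = 8189/36618 = 0.22363319.
Var(ȳ) = (1 − 0.22363319)·69.39/8189 = 0.77636681·0.0084735621 = 0.0065785924.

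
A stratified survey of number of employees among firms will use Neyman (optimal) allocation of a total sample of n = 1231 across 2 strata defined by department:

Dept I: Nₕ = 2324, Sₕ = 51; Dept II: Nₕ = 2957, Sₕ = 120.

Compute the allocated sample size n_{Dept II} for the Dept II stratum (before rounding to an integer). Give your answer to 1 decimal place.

Neyman allocation: nₕ = n·NₕSₕ / Σⱼ NⱼSⱼ.
Σ NⱼSⱼ = 2324·51 + 2957·120 = 473364.
n_{Dept II} = 1231·2957·120 / 473364 = 922.8.

922.8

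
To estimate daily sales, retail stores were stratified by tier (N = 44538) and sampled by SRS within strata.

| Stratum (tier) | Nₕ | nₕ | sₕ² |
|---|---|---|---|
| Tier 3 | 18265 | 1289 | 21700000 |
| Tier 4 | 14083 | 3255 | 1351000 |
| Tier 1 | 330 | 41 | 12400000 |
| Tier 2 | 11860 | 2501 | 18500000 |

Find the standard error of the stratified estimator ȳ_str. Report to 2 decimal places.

55.60

Var(ȳ_str) = Σₕ Wₕ²(1 − fₕ)sₕ²/nₕ with Wₕ = Nₕ/N, N = 44538.
Tier 3: Wₕ = 0.41009924; term = 0.41009924²·(1 − 0.07057213)·21700000/1289 = 2631.4822.
Tier 4: Wₕ = 0.31620190; term = 0.31620190²·(1 − 0.23112973)·1351000/3255 = 31.907029.
Tier 1: Wₕ = 0.00740940; term = 0.00740940²·(1 − 0.12424242)·12400000/41 = 14.540796.
Tier 2: Wₕ = 0.26628946; term = 0.26628946²·(1 − 0.21087690)·18500000/2501 = 413.91461.
Sum = 3091.8446.
SE = √(3091.8446) = 55.60.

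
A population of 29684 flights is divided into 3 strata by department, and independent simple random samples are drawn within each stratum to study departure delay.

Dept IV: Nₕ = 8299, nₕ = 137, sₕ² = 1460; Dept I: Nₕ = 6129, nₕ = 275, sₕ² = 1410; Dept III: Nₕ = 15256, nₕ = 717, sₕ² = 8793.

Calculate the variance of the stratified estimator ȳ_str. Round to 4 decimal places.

Var(ȳ_str) = Σₕ Wₕ²(1 − fₕ)sₕ²/nₕ with Wₕ = Nₕ/N, N = 29684.
Dept IV: Wₕ = 0.27957822; term = 0.27957822²·(1 − 0.01650801)·1460/137 = 0.81923745.
Dept I: Wₕ = 0.20647487; term = 0.20647487²·(1 − 0.04486866)·1410/275 = 0.20877761.
Dept III: Wₕ = 0.51394691; term = 0.51394691²·(1 − 0.04699790)·8793/717 = 3.0870829.
Sum = 4.115098.

4.1151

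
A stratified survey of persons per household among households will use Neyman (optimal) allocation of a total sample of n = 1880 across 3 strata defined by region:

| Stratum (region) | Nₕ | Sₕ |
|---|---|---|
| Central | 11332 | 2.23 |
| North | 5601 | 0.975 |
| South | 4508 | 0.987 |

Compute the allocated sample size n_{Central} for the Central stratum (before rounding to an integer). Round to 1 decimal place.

Neyman allocation: nₕ = n·NₕSₕ / Σⱼ NⱼSⱼ.
Σ NⱼSⱼ = 11332·2.23 + 5601·0.975 + 4508·0.987 = 35180.731.
n_{Central} = 1880·11332·2.23 / 35180.731 = 1350.4.

1350.4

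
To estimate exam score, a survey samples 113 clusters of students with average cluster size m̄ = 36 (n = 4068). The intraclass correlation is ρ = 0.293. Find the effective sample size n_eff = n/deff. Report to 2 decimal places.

deff = 1 + (36 − 1)·0.293 = 1 + 10.255 = 11.255.
n_eff = 4068 / 11.255 = 361.44.

361.44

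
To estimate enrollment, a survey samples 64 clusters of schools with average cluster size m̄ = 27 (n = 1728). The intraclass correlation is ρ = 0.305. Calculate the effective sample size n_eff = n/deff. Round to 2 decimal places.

193.51

deff = 1 + (27 − 1)·0.305 = 1 + 7.93 = 8.93.
n_eff = 1728 / 8.93 = 193.51.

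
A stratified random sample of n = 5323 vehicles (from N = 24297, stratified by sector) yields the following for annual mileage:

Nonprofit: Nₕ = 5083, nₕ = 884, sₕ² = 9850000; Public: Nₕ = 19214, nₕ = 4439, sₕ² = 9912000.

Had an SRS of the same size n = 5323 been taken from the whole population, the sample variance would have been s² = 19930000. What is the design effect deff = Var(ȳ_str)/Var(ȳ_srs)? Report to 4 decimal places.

0.5050

Var(ȳ_str) = Σ Wₕ²(1−fₕ)sₕ²/nₕ with Wₕ = Nₕ/24297:
  Nonprofit: (5083/24297)²·(1−884/5083)·9850000/884 = 402.85118
  Public: (19214/24297)²·(1−4439/19214)·9912000/4439 = 1073.782
  → Var(ȳ_str) = 1476.6332.
Var(ȳ_srs) = (1 − 5323/24297)·19930000/5323 = 2923.8634.
deff = 1476.6332 / 2923.8634 = 0.5050.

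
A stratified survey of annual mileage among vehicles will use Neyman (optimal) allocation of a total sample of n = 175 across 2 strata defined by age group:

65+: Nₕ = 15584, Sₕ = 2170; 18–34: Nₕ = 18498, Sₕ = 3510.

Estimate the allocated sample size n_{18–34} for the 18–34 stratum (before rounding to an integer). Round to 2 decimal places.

Neyman allocation: nₕ = n·NₕSₕ / Σⱼ NⱼSⱼ.
Σ NⱼSⱼ = 15584·2170 + 18498·3510 = 9.874526 × 10^7.
n_{18–34} = 175·18498·3510 / (9.874526 × 10^7) = 115.07.

115.07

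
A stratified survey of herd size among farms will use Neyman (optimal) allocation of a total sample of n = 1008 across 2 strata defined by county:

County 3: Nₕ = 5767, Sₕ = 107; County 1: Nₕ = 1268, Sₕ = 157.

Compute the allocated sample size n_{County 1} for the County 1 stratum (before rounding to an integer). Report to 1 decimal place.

245.9

Neyman allocation: nₕ = n·NₕSₕ / Σⱼ NⱼSⱼ.
Σ NⱼSⱼ = 5767·107 + 1268·157 = 816145.
n_{County 1} = 1008·1268·157 / 816145 = 245.9.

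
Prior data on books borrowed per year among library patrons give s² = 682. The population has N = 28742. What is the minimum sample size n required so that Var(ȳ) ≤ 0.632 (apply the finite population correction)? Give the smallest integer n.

Without fpc, n₀ = s²/D = 682/0.632 = 1079.1139.
With fpc, (1 − n/N)·s²/n ≤ D requires n ≥ n₀/(1 + n₀/N) = 1079.1139/(1 + 1079.1139/28742) = 1040.0648.
Rounding up, n = 1041.

1041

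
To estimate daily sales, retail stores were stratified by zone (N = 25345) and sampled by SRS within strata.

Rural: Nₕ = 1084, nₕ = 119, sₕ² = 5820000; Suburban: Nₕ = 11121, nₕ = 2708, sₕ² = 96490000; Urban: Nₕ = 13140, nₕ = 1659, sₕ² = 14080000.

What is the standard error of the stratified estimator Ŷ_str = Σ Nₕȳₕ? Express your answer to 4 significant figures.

2.160 × 10^6

Var(Ŷ_str) = Σₕ Nₕ²(1 − fₕ)sₕ²/nₕ.
Rural: 1084²·(1 − 119/1084)·5820000/119 = 5.1160245 × 10^10.
Suburban: 11121²·(1 − 2708/11121)·96490000/2708 = 3.3337143 × 10^12.
Urban: 13140²·(1 − 1659/13140)·14080000/1659 = 1.2803578 × 10^12.
Sum = 4.6652323 × 10^12.
SE = √(4.6652323 × 10^12) = 2.160 × 10^6.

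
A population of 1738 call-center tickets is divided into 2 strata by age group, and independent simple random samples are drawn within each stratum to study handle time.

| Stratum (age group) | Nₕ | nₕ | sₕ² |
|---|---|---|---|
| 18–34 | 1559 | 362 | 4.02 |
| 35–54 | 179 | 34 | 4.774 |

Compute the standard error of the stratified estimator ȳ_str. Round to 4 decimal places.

0.0898

Var(ȳ_str) = Σₕ Wₕ²(1 − fₕ)sₕ²/nₕ with Wₕ = Nₕ/N, N = 1738.
18–34: Wₕ = 0.89700806; term = 0.89700806²·(1 − 0.23220013)·4.02/362 = 0.0068605385.
35–54: Wₕ = 0.10299194; term = 0.10299194²·(1 − 0.18994413)·4.774/34 = 0.0012064935.
Sum = 0.008067032.
SE = √(0.008067032) = 0.0898.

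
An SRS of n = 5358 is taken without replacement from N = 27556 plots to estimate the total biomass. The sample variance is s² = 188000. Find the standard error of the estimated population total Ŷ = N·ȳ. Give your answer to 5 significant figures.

Var(Ŷ) = N²·Var(ȳ) = N²·(1 − n/N)·s²/n.
f = 5358/27556 = 0.19444041; Var(ȳ) = 0.80555959·188000/5358 = 28.265249.
Var(Ŷ) = 27556² · 28.265249 = 2.146274 × 10^10.
SE(Ŷ) = √(2.146274 × 10^10) = 146500.

146500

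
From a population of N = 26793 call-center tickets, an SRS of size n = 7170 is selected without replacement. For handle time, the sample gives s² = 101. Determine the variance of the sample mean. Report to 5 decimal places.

Under SRS without replacement, Var(ȳ) = (1 − f)·s²/n with f = n/N = 7170/26793 = 0.26760721.
Var(ȳ) = (1 − 0.26760721)·101/7170 = 0.73239279·0.014086471 = 0.01031683.

0.01032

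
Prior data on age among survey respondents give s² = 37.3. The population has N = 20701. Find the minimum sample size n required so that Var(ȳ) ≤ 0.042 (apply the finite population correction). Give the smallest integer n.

852

Without fpc, n₀ = s²/D = 37.3/0.042 = 888.0952.
With fpc, (1 − n/N)·s²/n ≤ D requires n ≥ n₀/(1 + n₀/N) = 888.0952/(1 + 888.0952/20701) = 851.5623.
Rounding up, n = 852.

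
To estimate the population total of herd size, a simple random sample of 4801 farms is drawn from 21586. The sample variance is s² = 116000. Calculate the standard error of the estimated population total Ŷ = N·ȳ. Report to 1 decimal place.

93564.2

Var(Ŷ) = N²·Var(ȳ) = N²·(1 − n/N)·s²/n.
f = 4801/21586 = 0.22241267; Var(ȳ) = 0.77758733·116000/4801 = 18.78778.
Var(Ŷ) = 21586² · 18.78778 = 8.7542675 × 10^9.
SE(Ŷ) = √(8.7542675 × 10^9) = 93564.2.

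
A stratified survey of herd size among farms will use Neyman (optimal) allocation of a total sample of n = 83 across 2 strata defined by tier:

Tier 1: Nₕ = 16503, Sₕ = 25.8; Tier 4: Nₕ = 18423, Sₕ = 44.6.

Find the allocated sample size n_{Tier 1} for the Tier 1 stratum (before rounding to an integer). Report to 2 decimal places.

28.33

Neyman allocation: nₕ = n·NₕSₕ / Σⱼ NⱼSⱼ.
Σ NⱼSⱼ = 16503·25.8 + 18423·44.6 = 1.2474432 × 10^6.
n_{Tier 1} = 83·16503·25.8 / (1.2474432 × 10^6) = 28.33.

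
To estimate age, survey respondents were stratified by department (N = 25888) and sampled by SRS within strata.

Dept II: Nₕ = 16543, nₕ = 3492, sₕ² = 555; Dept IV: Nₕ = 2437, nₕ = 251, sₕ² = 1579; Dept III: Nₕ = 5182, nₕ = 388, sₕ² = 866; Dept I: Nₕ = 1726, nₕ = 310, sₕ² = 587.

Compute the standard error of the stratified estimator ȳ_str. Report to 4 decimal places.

Var(ȳ_str) = Σₕ Wₕ²(1 − fₕ)sₕ²/nₕ with Wₕ = Nₕ/N, N = 25888.
Dept II: Wₕ = 0.63902194; term = 0.63902194²·(1 − 0.21108626)·555/3492 = 0.051201161.
Dept IV: Wₕ = 0.09413628; term = 0.09413628²·(1 − 0.10299549)·1579/251 = 0.050005422.
Dept III: Wₕ = 0.20016996; term = 0.20016996²·(1 − 0.07487457)·866/388 = 0.082734111.
Dept I: Wₕ = 0.06667182; term = 0.06667182²·(1 − 0.17960603)·587/310 = 0.0069053143.
Sum = 0.19084601.
SE = √(0.19084601) = 0.4369.

0.4369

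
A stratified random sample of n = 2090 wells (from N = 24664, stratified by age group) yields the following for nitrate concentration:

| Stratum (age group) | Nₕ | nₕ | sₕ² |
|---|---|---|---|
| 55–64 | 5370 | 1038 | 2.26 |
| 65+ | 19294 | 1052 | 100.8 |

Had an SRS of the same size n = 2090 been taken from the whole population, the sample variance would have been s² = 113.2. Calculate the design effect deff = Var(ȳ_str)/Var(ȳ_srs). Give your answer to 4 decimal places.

Var(ȳ_str) = Σ Wₕ²(1−fₕ)sₕ²/nₕ with Wₕ = Nₕ/24664:
  55–64: (5370/24664)²·(1−1038/5370)·2.26/1038 = 8.3261992 × 10^-5
  65+: (19294/24664)²·(1−1052/19294)·100.8/1052 = 0.055438631
  → Var(ȳ_str) = 0.055521893.
Var(ȳ_srs) = (1 − 2090/24664)·113.2/2090 = 0.049572994.
deff = 0.055521893 / 0.049572994 = 1.1200.

1.1200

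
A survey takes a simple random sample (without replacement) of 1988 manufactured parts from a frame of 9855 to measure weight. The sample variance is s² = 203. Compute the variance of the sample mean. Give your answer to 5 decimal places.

Under SRS without replacement, Var(ȳ) = (1 − f)·s²/n with f = n/N = 1988/9855 = 0.20172501.
Var(ȳ) = (1 − 0.20172501)·203/1988 = 0.79827499·0.10211268 = 0.081513995.

0.08151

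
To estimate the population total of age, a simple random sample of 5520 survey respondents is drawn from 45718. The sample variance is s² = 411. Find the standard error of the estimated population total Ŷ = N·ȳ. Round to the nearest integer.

11698

Var(Ŷ) = N²·Var(ȳ) = N²·(1 − n/N)·s²/n.
f = 5520/45718 = 0.12074019; Var(ȳ) = 0.87925981·411/5520 = 0.065466627.
Var(Ŷ) = 45718² · 0.065466627 = 1.3683412 × 10^8.
SE(Ŷ) = √(1.3683412 × 10^8) = 11698.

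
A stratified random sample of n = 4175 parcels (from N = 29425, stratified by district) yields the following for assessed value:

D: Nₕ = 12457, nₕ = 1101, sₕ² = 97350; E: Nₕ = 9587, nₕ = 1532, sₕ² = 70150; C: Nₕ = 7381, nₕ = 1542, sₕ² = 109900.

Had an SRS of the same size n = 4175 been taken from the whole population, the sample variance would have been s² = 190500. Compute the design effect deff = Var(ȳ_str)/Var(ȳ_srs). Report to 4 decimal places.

Var(ȳ_str) = Σ Wₕ²(1−fₕ)sₕ²/nₕ with Wₕ = Nₕ/29425:
  D: (12457/29425)²·(1−1101/12457)·97350/1101 = 14.446231
  E: (9587/29425)²·(1−1532/9587)·70150/1532 = 4.0839859
  C: (7381/29425)²·(1−1542/7381)·109900/1542 = 3.5475952
  → Var(ȳ_str) = 22.077812.
Var(ȳ_srs) = (1 − 4175/29425)·190500/4175 = 39.154656.
deff = 22.077812 / 39.154656 = 0.5639.

0.5639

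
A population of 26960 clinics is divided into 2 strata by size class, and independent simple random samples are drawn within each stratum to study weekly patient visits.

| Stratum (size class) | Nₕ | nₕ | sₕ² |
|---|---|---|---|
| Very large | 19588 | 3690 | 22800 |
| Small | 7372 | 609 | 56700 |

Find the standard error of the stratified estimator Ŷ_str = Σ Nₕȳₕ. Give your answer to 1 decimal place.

81030.9

Var(Ŷ_str) = Σₕ Nₕ²(1 − fₕ)sₕ²/nₕ.
Very large: 19588²·(1 − 3690/19588)·22800/3690 = 1.9241595 × 10^9.
Small: 7372²·(1 − 609/7372)·56700/609 = 4.6418434 × 10^9.
Sum = 6.5660029 × 10^9.
SE = √(6.5660029 × 10^9) = 81030.9.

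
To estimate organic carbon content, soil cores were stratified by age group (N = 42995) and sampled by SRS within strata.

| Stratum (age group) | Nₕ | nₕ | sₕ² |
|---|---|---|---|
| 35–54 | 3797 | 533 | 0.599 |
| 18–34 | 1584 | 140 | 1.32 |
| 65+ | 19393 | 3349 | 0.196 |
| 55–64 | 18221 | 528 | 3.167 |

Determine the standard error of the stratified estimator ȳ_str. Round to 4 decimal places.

0.0328

Var(ȳ_str) = Σₕ Wₕ²(1 − fₕ)sₕ²/nₕ with Wₕ = Nₕ/N, N = 42995.
35–54: Wₕ = 0.08831259; term = 0.08831259²·(1 − 0.14037398)·0.599/533 = 7.5345003 × 10^-6.
18–34: Wₕ = 0.03684149; term = 0.03684149²·(1 − 0.08838384)·1.32/140 = 1.1666279 × 10^-5.
65+: Wₕ = 0.45105245; term = 0.45105245²·(1 − 0.17269118)·0.196/3349 = 9.8505996 × 10^-6.
55–64: Wₕ = 0.42379346; term = 0.42379346²·(1 − 0.02897755)·3.167/528 = 0.0010460487.
Sum = 0.0010751001.
SE = √(0.0010751001) = 0.0328.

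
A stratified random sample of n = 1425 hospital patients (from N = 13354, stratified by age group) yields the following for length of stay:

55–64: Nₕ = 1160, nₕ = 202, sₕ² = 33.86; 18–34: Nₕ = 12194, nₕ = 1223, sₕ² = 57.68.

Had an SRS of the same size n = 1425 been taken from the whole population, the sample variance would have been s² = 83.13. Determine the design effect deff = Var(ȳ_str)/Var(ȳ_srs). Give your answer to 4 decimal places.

0.6990

Var(ȳ_str) = Σ Wₕ²(1−fₕ)sₕ²/nₕ with Wₕ = Nₕ/13354:
  55–64: (1160/13354)²·(1−202/1160)·33.86/202 = 0.0010445671
  18–34: (12194/13354)²·(1−1223/12194)·57.68/1223 = 0.035380866
  → Var(ȳ_str) = 0.036425433.
Var(ȳ_srs) = (1 − 1425/13354)·83.13/1425 = 0.052111741.
deff = 0.036425433 / 0.052111741 = 0.6990.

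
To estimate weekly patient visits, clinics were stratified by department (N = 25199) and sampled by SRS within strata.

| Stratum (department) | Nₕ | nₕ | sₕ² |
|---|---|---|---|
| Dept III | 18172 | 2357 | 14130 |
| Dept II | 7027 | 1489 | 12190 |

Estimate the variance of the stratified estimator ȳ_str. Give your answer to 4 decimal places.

Var(ȳ_str) = Σₕ Wₕ²(1 − fₕ)sₕ²/nₕ with Wₕ = Nₕ/N, N = 25199.
Dept III: Wₕ = 0.72113973; term = 0.72113973²·(1 − 0.12970504)·14130/2357 = 2.713238.
Dept II: Wₕ = 0.27886027; term = 0.27886027²·(1 − 0.21189697)·12190/1489 = 0.50172449.
Sum = 3.2149625.

3.2150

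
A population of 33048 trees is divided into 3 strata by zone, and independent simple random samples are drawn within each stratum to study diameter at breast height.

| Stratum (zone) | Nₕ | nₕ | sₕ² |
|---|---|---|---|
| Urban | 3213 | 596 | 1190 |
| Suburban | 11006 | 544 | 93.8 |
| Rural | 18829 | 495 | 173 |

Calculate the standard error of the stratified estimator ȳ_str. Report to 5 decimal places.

0.37950

Var(ȳ_str) = Σₕ Wₕ²(1 − fₕ)sₕ²/nₕ with Wₕ = Nₕ/N, N = 33048.
Urban: Wₕ = 0.09722222; term = 0.09722222²·(1 − 0.18549642)·1190/596 = 0.015371802.
Suburban: Wₕ = 0.33303074; term = 0.33303074²·(1 − 0.04942758)·93.8/544 = 0.01817849.
Rural: Wₕ = 0.56974703; term = 0.56974703²·(1 − 0.02628923)·173/495 = 0.11046763.
Sum = 0.14401792.
SE = √(0.14401792) = 0.37950.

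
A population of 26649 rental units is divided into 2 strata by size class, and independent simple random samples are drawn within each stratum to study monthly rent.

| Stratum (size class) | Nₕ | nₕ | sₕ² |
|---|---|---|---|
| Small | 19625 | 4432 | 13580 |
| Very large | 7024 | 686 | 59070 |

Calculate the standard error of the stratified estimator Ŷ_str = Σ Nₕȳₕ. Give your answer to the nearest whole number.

68898

Var(Ŷ_str) = Σₕ Nₕ²(1 − fₕ)sₕ²/nₕ.
Small: 19625²·(1 − 4432/19625)·13580/4432 = 9.1359396 × 10^8.
Very large: 7024²·(1 − 686/7024)·59070/686 = 3.8333599 × 10^9.
Sum = 4.7469539 × 10^9.
SE = √(4.7469539 × 10^9) = 68898.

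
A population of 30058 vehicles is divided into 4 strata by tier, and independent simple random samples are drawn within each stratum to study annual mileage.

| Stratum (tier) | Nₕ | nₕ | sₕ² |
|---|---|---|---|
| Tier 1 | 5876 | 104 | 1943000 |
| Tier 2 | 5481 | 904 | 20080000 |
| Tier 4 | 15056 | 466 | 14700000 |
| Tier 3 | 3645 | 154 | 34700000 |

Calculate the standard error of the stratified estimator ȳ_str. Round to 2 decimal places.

Var(ȳ_str) = Σₕ Wₕ²(1 − fₕ)sₕ²/nₕ with Wₕ = Nₕ/N, N = 30058.
Tier 1: Wₕ = 0.19548872; term = 0.19548872²·(1 − 0.01769912)·1943000/104 = 701.33806.
Tier 2: Wₕ = 0.18234746; term = 0.18234746²·(1 − 0.16493341)·20080000/904 = 616.75948.
Tier 4: Wₕ = 0.50089826; term = 0.50089826²·(1 − 0.03095112)·14700000/466 = 7669.6608.
Tier 3: Wₕ = 0.12126555; term = 0.12126555²·(1 − 0.04224966)·34700000/154 = 3173.4815.
Sum = 12161.24.
SE = √(12161.24) = 110.28.

110.28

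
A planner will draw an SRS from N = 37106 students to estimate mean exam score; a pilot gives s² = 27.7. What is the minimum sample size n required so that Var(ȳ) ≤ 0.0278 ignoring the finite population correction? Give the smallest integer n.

Without fpc, n₀ = s²/D = 27.7/0.0278 = 996.4029.
Rounding up, n = 997.

997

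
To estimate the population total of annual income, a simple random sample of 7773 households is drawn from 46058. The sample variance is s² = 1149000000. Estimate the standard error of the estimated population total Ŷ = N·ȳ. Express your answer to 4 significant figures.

1.614 × 10^7

Var(Ŷ) = N²·Var(ȳ) = N²·(1 − n/N)·s²/n.
f = 7773/46058 = 0.16876547; Var(ȳ) = 0.83123453·1149000000/7773 = 122872.57.
Var(Ŷ) = 46058² · 122872.57 = 2.6065442 × 10^14.
SE(Ŷ) = √(2.6065442 × 10^14) = 1.614 × 10^7.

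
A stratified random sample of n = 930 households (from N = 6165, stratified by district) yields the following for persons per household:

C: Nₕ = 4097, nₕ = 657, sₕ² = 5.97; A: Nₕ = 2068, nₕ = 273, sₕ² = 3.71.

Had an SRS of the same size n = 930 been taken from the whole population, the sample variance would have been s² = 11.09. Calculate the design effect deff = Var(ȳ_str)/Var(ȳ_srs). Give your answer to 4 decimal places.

Var(ȳ_str) = Σ Wₕ²(1−fₕ)sₕ²/nₕ with Wₕ = Nₕ/6165:
  C: (4097/6165)²·(1−657/4097)·5.97/657 = 0.0033695135
  A: (2068/6165)²·(1−273/2068)·3.71/273 = 0.0013272725
  → Var(ȳ_str) = 0.004696786.
Var(ȳ_srs) = (1 − 930/6165)·11.09/930 = 0.010125867.
deff = 0.004696786 / 0.010125867 = 0.4638.

0.4638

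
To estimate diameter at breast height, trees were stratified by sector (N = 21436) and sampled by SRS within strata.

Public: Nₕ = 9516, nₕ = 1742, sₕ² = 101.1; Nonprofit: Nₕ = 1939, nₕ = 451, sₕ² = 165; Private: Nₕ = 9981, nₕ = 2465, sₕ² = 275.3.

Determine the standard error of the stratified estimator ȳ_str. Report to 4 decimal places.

0.1728

Var(ȳ_str) = Σₕ Wₕ²(1 − fₕ)sₕ²/nₕ with Wₕ = Nₕ/N, N = 21436.
Public: Wₕ = 0.44392611; term = 0.44392611²·(1 − 0.18306011)·101.1/1742 = 0.0093436052.
Nonprofit: Wₕ = 0.09045531; term = 0.09045531²·(1 − 0.23259412)·165/451 = 0.0022972097.
Private: Wₕ = 0.46561859; term = 0.46561859²·(1 − 0.24696924)·275.3/2465 = 0.018233188.
Sum = 0.029874003.
SE = √(0.029874003) = 0.1728.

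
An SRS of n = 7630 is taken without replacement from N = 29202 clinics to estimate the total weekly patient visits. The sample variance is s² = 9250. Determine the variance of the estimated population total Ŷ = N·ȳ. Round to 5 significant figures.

7.6370 × 10^8

Var(Ŷ) = N²·Var(ȳ) = N²·(1 − n/N)·s²/n.
f = 7630/29202 = 0.26128347; Var(ȳ) = 0.73871653·9250/7630 = 0.89556066.
Var(Ŷ) = 29202² · 0.89556066 = 7.6369545 × 10^8.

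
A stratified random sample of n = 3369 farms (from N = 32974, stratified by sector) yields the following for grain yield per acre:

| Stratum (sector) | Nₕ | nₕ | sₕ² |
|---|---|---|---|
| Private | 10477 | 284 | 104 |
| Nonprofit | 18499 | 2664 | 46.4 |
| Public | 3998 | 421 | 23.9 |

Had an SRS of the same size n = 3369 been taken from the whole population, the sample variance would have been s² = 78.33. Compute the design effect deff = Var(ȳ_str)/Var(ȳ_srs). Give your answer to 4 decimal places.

1.9836

Var(ȳ_str) = Σ Wₕ²(1−fₕ)sₕ²/nₕ with Wₕ = Nₕ/32974:
  Private: (10477/32974)²·(1−284/10477)·104/284 = 0.035967537
  Nonprofit: (18499/32974)²·(1−2664/18499)·46.4/2664 = 0.0046925274
  Public: (3998/32974)²·(1−421/3998)·23.9/421 = 7.4667957 × 10^-4
  → Var(ȳ_str) = 0.041406744.
Var(ȳ_srs) = (1 − 3369/32974)·78.33/3369 = 0.020874715.
deff = 0.041406744 / 0.020874715 = 1.9836.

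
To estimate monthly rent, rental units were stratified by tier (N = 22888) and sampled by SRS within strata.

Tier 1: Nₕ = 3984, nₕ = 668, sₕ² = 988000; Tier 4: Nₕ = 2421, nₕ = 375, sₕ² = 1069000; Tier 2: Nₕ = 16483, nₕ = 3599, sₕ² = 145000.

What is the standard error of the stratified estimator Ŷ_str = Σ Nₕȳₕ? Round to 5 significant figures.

205470

Var(Ŷ_str) = Σₕ Nₕ²(1 − fₕ)sₕ²/nₕ.
Tier 1: 3984²·(1 − 668/3984)·988000/668 = 1.953954 × 10^10.
Tier 4: 2421²·(1 − 375/2421)·1069000/375 = 1.4120395 × 10^10.
Tier 2: 16483²·(1 − 3599/16483)·145000/3599 = 8.5560464 × 10^9.
Sum = 4.2215981 × 10^10.
SE = √(4.2215981 × 10^10) = 205470.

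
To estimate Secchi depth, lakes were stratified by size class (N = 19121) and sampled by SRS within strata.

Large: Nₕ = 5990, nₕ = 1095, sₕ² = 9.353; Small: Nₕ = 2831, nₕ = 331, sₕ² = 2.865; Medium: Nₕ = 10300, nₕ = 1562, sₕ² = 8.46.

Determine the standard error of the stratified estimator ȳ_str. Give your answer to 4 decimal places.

0.0468

Var(ȳ_str) = Σₕ Wₕ²(1 − fₕ)sₕ²/nₕ with Wₕ = Nₕ/N, N = 19121.
Large: Wₕ = 0.31326813; term = 0.31326813²·(1 − 0.18280467)·9.353/1095 = 6.8500719 × 10^-4.
Small: Wₕ = 0.14805711; term = 0.14805711²·(1 − 0.11691982)·2.865/331 = 1.675542 × 10^-4.
Medium: Wₕ = 0.53867476; term = 0.53867476²·(1 − 0.15165049)·8.46/1562 = 0.0013332678.
Sum = 0.0021858292.
SE = √(0.0021858292) = 0.0468.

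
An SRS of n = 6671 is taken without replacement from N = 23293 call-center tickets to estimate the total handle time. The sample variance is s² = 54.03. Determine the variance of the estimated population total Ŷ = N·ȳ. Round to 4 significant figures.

3.136 × 10^6

Var(Ŷ) = N²·Var(ȳ) = N²·(1 − n/N)·s²/n.
f = 6671/23293 = 0.28639505; Var(ȳ) = 0.71360495·54.03/6671 = 0.0057796545.
Var(Ŷ) = 23293² · 0.0057796545 = 3.1358316 × 10^6.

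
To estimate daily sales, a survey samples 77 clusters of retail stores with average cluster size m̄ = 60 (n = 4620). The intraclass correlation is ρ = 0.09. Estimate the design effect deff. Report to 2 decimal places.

deff = 1 + (60 − 1)·0.09 = 1 + 5.31 = 6.31.

6.31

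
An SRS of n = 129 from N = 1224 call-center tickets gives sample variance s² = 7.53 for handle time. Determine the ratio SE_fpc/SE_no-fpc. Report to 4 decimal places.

f = n/N = 129/1224 = 0.10539216.
SE_no-fpc = √(s²/n) = 0.24160317; SE_fpc = √((1−f)s²/n) = 0.22851725.
Ratio = √(1−f) = 0.94583711.

0.9458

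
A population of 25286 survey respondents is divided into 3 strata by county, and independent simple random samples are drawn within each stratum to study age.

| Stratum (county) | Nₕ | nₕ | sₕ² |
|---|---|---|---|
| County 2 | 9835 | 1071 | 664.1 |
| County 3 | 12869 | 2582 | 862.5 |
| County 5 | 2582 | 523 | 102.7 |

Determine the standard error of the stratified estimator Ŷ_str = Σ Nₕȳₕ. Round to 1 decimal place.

Var(Ŷ_str) = Σₕ Nₕ²(1 − fₕ)sₕ²/nₕ.
County 2: 9835²·(1 − 1071/9835)·664.1/1071 = 5.3446681 × 10^7.
County 3: 12869²·(1 − 2582/12869)·862.5/2582 = 4.4221799 × 10^7.
County 5: 2582²·(1 − 523/2582)·102.7/523 = 1.0439539 × 10^6.
Sum = 9.8712434 × 10^7.
SE = √(9.8712434 × 10^7) = 9935.4.

9935.4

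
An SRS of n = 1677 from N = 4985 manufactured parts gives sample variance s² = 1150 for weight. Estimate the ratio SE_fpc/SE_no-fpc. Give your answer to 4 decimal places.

0.8146

f = n/N = 1677/4985 = 0.33640923.
SE_no-fpc = √(s²/n) = 0.82809925; SE_fpc = √((1−f)s²/n) = 0.6745786.
Ratio = √(1−f) = 0.81461081.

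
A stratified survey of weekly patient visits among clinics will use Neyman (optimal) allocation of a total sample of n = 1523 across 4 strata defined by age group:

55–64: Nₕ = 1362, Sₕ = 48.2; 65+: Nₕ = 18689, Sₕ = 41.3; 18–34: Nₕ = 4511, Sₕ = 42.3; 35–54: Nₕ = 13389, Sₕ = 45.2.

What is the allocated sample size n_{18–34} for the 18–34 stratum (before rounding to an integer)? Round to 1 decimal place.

Neyman allocation: nₕ = n·NₕSₕ / Σⱼ NⱼSⱼ.
Σ NⱼSⱼ = 1362·48.2 + 18689·41.3 + 4511·42.3 + 13389·45.2 = 1.6335022 × 10^6.
n_{18–34} = 1523·4511·42.3 / (1.6335022 × 10^6) = 177.9.

177.9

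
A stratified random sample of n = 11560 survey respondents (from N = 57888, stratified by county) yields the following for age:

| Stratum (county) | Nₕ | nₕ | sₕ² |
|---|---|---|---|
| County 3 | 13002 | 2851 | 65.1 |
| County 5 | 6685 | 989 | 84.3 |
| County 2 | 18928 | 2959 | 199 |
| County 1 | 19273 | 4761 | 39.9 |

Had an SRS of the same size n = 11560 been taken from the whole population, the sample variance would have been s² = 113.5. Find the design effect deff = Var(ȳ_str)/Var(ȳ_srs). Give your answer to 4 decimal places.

1.0987

Var(ȳ_str) = Σ Wₕ²(1−fₕ)sₕ²/nₕ with Wₕ = Nₕ/57888:
  County 3: (13002/57888)²·(1−2851/13002)·65.1/2851 = 8.9934365 × 10^-4
  County 5: (6685/57888)²·(1−989/6685)·84.3/989 = 9.6855789 × 10^-4
  County 2: (18928/57888)²·(1−2959/18928)·199/2959 = 0.0060661545
  County 1: (19273/57888)²·(1−4761/19273)·39.9/4761 = 6.9947825 × 10^-4
  → Var(ȳ_str) = 0.0086335343.
Var(ȳ_srs) = (1 − 11560/57888)·113.5/11560 = 0.0078576564.
deff = 0.0086335343 / 0.0078576564 = 1.0987.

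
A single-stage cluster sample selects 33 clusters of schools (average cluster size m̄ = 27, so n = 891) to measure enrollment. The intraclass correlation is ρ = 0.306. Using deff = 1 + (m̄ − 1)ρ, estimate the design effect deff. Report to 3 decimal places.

deff = 1 + (27 − 1)·0.306 = 1 + 7.956 = 8.956.

8.956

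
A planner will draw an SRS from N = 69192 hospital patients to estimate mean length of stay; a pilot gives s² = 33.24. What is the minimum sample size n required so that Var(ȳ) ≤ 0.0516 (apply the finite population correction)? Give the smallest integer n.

639

Without fpc, n₀ = s²/D = 33.24/0.0516 = 644.1860.
With fpc, (1 − n/N)·s²/n ≤ D requires n ≥ n₀/(1 + n₀/N) = 644.1860/(1 + 644.1860/69192) = 638.2439.
Rounding up, n = 639.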